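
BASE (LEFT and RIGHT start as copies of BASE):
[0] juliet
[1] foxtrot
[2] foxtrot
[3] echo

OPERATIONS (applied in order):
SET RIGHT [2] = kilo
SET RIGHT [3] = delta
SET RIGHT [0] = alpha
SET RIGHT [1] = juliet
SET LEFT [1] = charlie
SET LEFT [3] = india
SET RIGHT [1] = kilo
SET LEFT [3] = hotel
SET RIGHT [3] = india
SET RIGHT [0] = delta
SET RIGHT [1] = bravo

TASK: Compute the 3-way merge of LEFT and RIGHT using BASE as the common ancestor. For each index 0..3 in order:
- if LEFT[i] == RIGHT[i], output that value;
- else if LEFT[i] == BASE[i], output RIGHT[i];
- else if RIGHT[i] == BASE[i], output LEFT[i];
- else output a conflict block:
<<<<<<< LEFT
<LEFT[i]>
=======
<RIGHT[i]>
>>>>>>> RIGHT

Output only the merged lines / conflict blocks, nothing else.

Answer: delta
<<<<<<< LEFT
charlie
=======
bravo
>>>>>>> RIGHT
kilo
<<<<<<< LEFT
hotel
=======
india
>>>>>>> RIGHT

Derivation:
Final LEFT:  [juliet, charlie, foxtrot, hotel]
Final RIGHT: [delta, bravo, kilo, india]
i=0: L=juliet=BASE, R=delta -> take RIGHT -> delta
i=1: BASE=foxtrot L=charlie R=bravo all differ -> CONFLICT
i=2: L=foxtrot=BASE, R=kilo -> take RIGHT -> kilo
i=3: BASE=echo L=hotel R=india all differ -> CONFLICT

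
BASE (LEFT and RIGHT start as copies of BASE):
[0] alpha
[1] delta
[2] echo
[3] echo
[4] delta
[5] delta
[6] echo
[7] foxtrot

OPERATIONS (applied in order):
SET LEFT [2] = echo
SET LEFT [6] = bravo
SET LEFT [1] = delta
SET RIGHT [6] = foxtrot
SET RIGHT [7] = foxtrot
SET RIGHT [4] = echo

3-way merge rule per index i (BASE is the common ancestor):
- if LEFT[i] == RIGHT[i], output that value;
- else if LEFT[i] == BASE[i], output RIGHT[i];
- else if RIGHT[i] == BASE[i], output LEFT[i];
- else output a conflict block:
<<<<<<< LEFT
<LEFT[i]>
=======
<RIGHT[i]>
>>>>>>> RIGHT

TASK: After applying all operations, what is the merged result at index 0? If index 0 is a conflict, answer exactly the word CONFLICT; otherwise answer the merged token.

Final LEFT:  [alpha, delta, echo, echo, delta, delta, bravo, foxtrot]
Final RIGHT: [alpha, delta, echo, echo, echo, delta, foxtrot, foxtrot]
i=0: L=alpha R=alpha -> agree -> alpha
i=1: L=delta R=delta -> agree -> delta
i=2: L=echo R=echo -> agree -> echo
i=3: L=echo R=echo -> agree -> echo
i=4: L=delta=BASE, R=echo -> take RIGHT -> echo
i=5: L=delta R=delta -> agree -> delta
i=6: BASE=echo L=bravo R=foxtrot all differ -> CONFLICT
i=7: L=foxtrot R=foxtrot -> agree -> foxtrot
Index 0 -> alpha

Answer: alpha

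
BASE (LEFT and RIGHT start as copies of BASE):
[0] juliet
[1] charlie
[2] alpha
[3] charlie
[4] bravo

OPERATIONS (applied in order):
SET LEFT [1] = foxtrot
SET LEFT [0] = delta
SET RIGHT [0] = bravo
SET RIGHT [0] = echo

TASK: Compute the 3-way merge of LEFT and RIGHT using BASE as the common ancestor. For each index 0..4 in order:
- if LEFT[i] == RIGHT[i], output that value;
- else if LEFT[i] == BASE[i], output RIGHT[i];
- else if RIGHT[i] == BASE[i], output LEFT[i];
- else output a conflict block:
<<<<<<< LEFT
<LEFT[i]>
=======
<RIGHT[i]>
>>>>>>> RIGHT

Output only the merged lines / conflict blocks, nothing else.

Answer: <<<<<<< LEFT
delta
=======
echo
>>>>>>> RIGHT
foxtrot
alpha
charlie
bravo

Derivation:
Final LEFT:  [delta, foxtrot, alpha, charlie, bravo]
Final RIGHT: [echo, charlie, alpha, charlie, bravo]
i=0: BASE=juliet L=delta R=echo all differ -> CONFLICT
i=1: L=foxtrot, R=charlie=BASE -> take LEFT -> foxtrot
i=2: L=alpha R=alpha -> agree -> alpha
i=3: L=charlie R=charlie -> agree -> charlie
i=4: L=bravo R=bravo -> agree -> bravo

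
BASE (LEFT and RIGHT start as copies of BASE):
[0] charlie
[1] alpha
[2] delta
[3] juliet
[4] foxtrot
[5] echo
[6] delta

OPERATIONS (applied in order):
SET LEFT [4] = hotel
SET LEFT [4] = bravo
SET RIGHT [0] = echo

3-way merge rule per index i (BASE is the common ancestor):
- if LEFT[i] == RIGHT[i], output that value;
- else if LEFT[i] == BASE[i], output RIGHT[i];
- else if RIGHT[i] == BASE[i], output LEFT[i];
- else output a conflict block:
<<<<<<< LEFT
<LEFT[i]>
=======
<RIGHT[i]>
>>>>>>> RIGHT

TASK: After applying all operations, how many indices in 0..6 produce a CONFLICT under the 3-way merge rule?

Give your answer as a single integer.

Final LEFT:  [charlie, alpha, delta, juliet, bravo, echo, delta]
Final RIGHT: [echo, alpha, delta, juliet, foxtrot, echo, delta]
i=0: L=charlie=BASE, R=echo -> take RIGHT -> echo
i=1: L=alpha R=alpha -> agree -> alpha
i=2: L=delta R=delta -> agree -> delta
i=3: L=juliet R=juliet -> agree -> juliet
i=4: L=bravo, R=foxtrot=BASE -> take LEFT -> bravo
i=5: L=echo R=echo -> agree -> echo
i=6: L=delta R=delta -> agree -> delta
Conflict count: 0

Answer: 0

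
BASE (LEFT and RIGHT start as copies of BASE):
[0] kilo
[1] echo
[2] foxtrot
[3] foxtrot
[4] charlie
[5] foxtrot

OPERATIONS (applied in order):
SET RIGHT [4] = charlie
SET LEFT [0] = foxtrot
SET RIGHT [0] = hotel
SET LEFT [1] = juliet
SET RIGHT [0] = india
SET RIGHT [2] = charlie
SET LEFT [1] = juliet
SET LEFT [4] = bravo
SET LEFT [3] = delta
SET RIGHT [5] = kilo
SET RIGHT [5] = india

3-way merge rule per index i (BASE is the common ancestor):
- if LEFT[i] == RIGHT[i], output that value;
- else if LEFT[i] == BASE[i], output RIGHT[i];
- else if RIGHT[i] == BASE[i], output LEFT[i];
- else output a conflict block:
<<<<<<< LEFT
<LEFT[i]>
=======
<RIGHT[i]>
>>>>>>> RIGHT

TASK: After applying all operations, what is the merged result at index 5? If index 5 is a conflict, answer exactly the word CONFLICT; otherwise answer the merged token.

Final LEFT:  [foxtrot, juliet, foxtrot, delta, bravo, foxtrot]
Final RIGHT: [india, echo, charlie, foxtrot, charlie, india]
i=0: BASE=kilo L=foxtrot R=india all differ -> CONFLICT
i=1: L=juliet, R=echo=BASE -> take LEFT -> juliet
i=2: L=foxtrot=BASE, R=charlie -> take RIGHT -> charlie
i=3: L=delta, R=foxtrot=BASE -> take LEFT -> delta
i=4: L=bravo, R=charlie=BASE -> take LEFT -> bravo
i=5: L=foxtrot=BASE, R=india -> take RIGHT -> india
Index 5 -> india

Answer: india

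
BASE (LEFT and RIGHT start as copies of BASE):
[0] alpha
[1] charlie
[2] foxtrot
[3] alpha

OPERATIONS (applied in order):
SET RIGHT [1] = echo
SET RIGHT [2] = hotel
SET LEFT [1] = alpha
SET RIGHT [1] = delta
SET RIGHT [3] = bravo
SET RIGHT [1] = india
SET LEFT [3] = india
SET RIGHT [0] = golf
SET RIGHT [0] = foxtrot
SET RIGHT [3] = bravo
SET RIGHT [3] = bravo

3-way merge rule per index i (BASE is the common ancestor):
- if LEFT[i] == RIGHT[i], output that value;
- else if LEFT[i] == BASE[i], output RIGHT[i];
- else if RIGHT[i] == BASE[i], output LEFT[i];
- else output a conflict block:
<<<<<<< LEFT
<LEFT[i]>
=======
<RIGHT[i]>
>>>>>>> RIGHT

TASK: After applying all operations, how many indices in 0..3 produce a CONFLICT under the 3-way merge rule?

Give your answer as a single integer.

Answer: 2

Derivation:
Final LEFT:  [alpha, alpha, foxtrot, india]
Final RIGHT: [foxtrot, india, hotel, bravo]
i=0: L=alpha=BASE, R=foxtrot -> take RIGHT -> foxtrot
i=1: BASE=charlie L=alpha R=india all differ -> CONFLICT
i=2: L=foxtrot=BASE, R=hotel -> take RIGHT -> hotel
i=3: BASE=alpha L=india R=bravo all differ -> CONFLICT
Conflict count: 2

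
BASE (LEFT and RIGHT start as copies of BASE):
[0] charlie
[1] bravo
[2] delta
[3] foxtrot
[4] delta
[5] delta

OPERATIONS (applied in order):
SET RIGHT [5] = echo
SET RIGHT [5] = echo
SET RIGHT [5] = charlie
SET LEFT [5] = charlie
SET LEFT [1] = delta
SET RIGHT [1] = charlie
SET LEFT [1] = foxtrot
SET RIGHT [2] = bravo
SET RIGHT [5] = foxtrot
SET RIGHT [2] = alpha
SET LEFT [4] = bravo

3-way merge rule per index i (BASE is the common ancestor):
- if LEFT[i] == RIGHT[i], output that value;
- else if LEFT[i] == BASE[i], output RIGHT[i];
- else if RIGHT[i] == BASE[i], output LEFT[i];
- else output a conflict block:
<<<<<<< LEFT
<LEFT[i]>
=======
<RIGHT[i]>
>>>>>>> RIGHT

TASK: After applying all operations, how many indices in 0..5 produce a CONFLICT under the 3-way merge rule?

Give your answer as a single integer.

Answer: 2

Derivation:
Final LEFT:  [charlie, foxtrot, delta, foxtrot, bravo, charlie]
Final RIGHT: [charlie, charlie, alpha, foxtrot, delta, foxtrot]
i=0: L=charlie R=charlie -> agree -> charlie
i=1: BASE=bravo L=foxtrot R=charlie all differ -> CONFLICT
i=2: L=delta=BASE, R=alpha -> take RIGHT -> alpha
i=3: L=foxtrot R=foxtrot -> agree -> foxtrot
i=4: L=bravo, R=delta=BASE -> take LEFT -> bravo
i=5: BASE=delta L=charlie R=foxtrot all differ -> CONFLICT
Conflict count: 2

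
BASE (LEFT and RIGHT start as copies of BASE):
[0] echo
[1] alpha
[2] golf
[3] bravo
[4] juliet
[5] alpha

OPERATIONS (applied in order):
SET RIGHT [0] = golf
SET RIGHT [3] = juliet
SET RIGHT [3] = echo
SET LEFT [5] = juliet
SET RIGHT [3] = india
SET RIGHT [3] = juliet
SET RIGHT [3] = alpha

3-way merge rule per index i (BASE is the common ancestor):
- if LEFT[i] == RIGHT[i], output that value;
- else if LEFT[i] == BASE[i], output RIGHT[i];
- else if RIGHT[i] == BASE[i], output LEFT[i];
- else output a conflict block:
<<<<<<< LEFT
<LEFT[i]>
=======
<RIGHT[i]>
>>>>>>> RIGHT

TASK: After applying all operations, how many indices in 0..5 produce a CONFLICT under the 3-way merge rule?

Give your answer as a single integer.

Answer: 0

Derivation:
Final LEFT:  [echo, alpha, golf, bravo, juliet, juliet]
Final RIGHT: [golf, alpha, golf, alpha, juliet, alpha]
i=0: L=echo=BASE, R=golf -> take RIGHT -> golf
i=1: L=alpha R=alpha -> agree -> alpha
i=2: L=golf R=golf -> agree -> golf
i=3: L=bravo=BASE, R=alpha -> take RIGHT -> alpha
i=4: L=juliet R=juliet -> agree -> juliet
i=5: L=juliet, R=alpha=BASE -> take LEFT -> juliet
Conflict count: 0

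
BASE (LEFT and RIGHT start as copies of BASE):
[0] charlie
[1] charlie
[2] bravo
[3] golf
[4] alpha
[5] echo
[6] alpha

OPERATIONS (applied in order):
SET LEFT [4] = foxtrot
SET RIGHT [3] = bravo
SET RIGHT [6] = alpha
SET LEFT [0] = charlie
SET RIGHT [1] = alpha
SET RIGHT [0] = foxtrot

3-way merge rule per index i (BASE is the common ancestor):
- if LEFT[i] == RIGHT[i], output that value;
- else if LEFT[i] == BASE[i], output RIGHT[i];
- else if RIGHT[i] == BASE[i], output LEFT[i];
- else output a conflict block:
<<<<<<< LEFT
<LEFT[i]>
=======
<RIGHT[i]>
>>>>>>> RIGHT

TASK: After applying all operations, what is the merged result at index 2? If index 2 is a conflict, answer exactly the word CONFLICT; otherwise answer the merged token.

Final LEFT:  [charlie, charlie, bravo, golf, foxtrot, echo, alpha]
Final RIGHT: [foxtrot, alpha, bravo, bravo, alpha, echo, alpha]
i=0: L=charlie=BASE, R=foxtrot -> take RIGHT -> foxtrot
i=1: L=charlie=BASE, R=alpha -> take RIGHT -> alpha
i=2: L=bravo R=bravo -> agree -> bravo
i=3: L=golf=BASE, R=bravo -> take RIGHT -> bravo
i=4: L=foxtrot, R=alpha=BASE -> take LEFT -> foxtrot
i=5: L=echo R=echo -> agree -> echo
i=6: L=alpha R=alpha -> agree -> alpha
Index 2 -> bravo

Answer: bravo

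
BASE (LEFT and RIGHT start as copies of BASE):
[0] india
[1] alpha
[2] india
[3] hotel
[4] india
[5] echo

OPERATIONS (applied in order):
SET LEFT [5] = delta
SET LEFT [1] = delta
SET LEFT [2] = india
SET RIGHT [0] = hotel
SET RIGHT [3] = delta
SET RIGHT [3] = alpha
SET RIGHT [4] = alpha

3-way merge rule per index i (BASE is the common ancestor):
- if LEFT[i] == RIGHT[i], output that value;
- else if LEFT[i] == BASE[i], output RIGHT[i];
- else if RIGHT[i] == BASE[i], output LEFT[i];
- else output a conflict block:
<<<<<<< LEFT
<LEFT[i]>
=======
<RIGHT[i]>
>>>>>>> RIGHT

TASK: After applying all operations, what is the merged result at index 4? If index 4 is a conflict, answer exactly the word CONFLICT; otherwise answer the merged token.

Final LEFT:  [india, delta, india, hotel, india, delta]
Final RIGHT: [hotel, alpha, india, alpha, alpha, echo]
i=0: L=india=BASE, R=hotel -> take RIGHT -> hotel
i=1: L=delta, R=alpha=BASE -> take LEFT -> delta
i=2: L=india R=india -> agree -> india
i=3: L=hotel=BASE, R=alpha -> take RIGHT -> alpha
i=4: L=india=BASE, R=alpha -> take RIGHT -> alpha
i=5: L=delta, R=echo=BASE -> take LEFT -> delta
Index 4 -> alpha

Answer: alpha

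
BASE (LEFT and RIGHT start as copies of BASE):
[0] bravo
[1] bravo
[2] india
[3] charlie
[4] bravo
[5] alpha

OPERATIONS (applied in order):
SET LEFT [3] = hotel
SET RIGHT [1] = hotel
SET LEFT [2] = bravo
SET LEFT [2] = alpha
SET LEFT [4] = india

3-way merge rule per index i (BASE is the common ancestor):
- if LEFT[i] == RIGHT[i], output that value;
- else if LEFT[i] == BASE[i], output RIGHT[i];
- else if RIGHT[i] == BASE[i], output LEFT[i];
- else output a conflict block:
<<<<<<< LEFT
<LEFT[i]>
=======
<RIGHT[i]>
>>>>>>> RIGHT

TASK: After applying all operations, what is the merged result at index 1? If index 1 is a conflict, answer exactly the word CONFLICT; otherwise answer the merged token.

Final LEFT:  [bravo, bravo, alpha, hotel, india, alpha]
Final RIGHT: [bravo, hotel, india, charlie, bravo, alpha]
i=0: L=bravo R=bravo -> agree -> bravo
i=1: L=bravo=BASE, R=hotel -> take RIGHT -> hotel
i=2: L=alpha, R=india=BASE -> take LEFT -> alpha
i=3: L=hotel, R=charlie=BASE -> take LEFT -> hotel
i=4: L=india, R=bravo=BASE -> take LEFT -> india
i=5: L=alpha R=alpha -> agree -> alpha
Index 1 -> hotel

Answer: hotel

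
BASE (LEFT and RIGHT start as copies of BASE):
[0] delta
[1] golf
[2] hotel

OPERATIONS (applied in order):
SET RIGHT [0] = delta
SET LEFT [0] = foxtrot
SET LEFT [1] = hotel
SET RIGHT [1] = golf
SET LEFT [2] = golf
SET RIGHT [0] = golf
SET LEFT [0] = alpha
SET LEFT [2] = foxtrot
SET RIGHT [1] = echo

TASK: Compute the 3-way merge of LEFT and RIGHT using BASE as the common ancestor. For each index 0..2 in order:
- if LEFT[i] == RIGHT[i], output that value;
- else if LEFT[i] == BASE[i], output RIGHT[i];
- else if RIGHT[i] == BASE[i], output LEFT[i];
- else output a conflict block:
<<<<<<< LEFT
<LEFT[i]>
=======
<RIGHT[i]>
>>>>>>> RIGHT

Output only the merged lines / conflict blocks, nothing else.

Answer: <<<<<<< LEFT
alpha
=======
golf
>>>>>>> RIGHT
<<<<<<< LEFT
hotel
=======
echo
>>>>>>> RIGHT
foxtrot

Derivation:
Final LEFT:  [alpha, hotel, foxtrot]
Final RIGHT: [golf, echo, hotel]
i=0: BASE=delta L=alpha R=golf all differ -> CONFLICT
i=1: BASE=golf L=hotel R=echo all differ -> CONFLICT
i=2: L=foxtrot, R=hotel=BASE -> take LEFT -> foxtrot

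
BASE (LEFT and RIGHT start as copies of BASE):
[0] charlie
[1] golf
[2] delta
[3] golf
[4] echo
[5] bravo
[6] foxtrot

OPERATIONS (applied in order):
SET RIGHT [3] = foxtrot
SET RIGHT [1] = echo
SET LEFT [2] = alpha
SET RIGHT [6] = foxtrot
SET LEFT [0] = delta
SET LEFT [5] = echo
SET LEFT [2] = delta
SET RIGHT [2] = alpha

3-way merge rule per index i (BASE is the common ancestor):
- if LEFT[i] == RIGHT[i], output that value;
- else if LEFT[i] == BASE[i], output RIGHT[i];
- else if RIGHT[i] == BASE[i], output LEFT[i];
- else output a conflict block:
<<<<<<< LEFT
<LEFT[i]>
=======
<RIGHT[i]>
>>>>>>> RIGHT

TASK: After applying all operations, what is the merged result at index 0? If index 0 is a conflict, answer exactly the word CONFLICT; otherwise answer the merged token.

Answer: delta

Derivation:
Final LEFT:  [delta, golf, delta, golf, echo, echo, foxtrot]
Final RIGHT: [charlie, echo, alpha, foxtrot, echo, bravo, foxtrot]
i=0: L=delta, R=charlie=BASE -> take LEFT -> delta
i=1: L=golf=BASE, R=echo -> take RIGHT -> echo
i=2: L=delta=BASE, R=alpha -> take RIGHT -> alpha
i=3: L=golf=BASE, R=foxtrot -> take RIGHT -> foxtrot
i=4: L=echo R=echo -> agree -> echo
i=5: L=echo, R=bravo=BASE -> take LEFT -> echo
i=6: L=foxtrot R=foxtrot -> agree -> foxtrot
Index 0 -> delta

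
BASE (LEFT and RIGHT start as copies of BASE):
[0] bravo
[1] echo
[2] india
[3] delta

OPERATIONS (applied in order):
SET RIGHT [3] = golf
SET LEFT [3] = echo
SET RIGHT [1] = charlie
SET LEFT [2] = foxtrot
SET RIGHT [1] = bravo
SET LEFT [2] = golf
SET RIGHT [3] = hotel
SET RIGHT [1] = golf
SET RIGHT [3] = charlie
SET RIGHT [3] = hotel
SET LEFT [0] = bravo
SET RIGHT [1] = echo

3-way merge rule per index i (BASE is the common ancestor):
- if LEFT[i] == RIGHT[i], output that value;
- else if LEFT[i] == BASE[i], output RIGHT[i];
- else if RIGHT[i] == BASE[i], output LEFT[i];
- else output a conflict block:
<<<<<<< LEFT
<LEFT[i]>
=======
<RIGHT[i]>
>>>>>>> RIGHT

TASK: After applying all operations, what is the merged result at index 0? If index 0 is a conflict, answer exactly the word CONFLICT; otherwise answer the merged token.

Final LEFT:  [bravo, echo, golf, echo]
Final RIGHT: [bravo, echo, india, hotel]
i=0: L=bravo R=bravo -> agree -> bravo
i=1: L=echo R=echo -> agree -> echo
i=2: L=golf, R=india=BASE -> take LEFT -> golf
i=3: BASE=delta L=echo R=hotel all differ -> CONFLICT
Index 0 -> bravo

Answer: bravo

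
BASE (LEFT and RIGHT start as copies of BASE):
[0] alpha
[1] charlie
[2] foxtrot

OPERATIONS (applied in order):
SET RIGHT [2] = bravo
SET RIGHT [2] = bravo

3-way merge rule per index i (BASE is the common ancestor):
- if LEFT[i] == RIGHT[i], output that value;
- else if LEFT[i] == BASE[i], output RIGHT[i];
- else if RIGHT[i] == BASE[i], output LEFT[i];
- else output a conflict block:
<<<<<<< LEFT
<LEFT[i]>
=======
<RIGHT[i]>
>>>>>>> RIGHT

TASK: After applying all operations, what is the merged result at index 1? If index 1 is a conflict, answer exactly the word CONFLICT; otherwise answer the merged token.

Final LEFT:  [alpha, charlie, foxtrot]
Final RIGHT: [alpha, charlie, bravo]
i=0: L=alpha R=alpha -> agree -> alpha
i=1: L=charlie R=charlie -> agree -> charlie
i=2: L=foxtrot=BASE, R=bravo -> take RIGHT -> bravo
Index 1 -> charlie

Answer: charlie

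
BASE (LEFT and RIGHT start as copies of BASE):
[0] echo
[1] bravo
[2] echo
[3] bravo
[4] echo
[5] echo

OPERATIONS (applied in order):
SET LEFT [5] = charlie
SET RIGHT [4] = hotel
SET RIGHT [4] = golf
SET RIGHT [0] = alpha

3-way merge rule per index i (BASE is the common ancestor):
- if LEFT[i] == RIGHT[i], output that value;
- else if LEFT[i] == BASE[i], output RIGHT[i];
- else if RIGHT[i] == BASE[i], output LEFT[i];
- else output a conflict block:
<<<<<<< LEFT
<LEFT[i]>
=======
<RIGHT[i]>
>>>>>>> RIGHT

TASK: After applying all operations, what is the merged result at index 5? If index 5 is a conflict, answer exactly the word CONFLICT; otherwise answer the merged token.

Answer: charlie

Derivation:
Final LEFT:  [echo, bravo, echo, bravo, echo, charlie]
Final RIGHT: [alpha, bravo, echo, bravo, golf, echo]
i=0: L=echo=BASE, R=alpha -> take RIGHT -> alpha
i=1: L=bravo R=bravo -> agree -> bravo
i=2: L=echo R=echo -> agree -> echo
i=3: L=bravo R=bravo -> agree -> bravo
i=4: L=echo=BASE, R=golf -> take RIGHT -> golf
i=5: L=charlie, R=echo=BASE -> take LEFT -> charlie
Index 5 -> charlie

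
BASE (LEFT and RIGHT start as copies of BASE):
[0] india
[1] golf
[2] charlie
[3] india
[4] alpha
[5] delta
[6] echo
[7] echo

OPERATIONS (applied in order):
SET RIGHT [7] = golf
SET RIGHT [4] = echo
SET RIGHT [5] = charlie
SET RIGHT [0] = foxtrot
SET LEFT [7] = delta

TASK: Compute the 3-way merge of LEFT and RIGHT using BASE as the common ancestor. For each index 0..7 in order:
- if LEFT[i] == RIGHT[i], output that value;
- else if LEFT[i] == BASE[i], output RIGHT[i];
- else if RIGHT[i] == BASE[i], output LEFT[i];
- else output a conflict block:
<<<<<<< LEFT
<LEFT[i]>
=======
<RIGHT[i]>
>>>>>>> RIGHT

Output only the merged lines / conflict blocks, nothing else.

Answer: foxtrot
golf
charlie
india
echo
charlie
echo
<<<<<<< LEFT
delta
=======
golf
>>>>>>> RIGHT

Derivation:
Final LEFT:  [india, golf, charlie, india, alpha, delta, echo, delta]
Final RIGHT: [foxtrot, golf, charlie, india, echo, charlie, echo, golf]
i=0: L=india=BASE, R=foxtrot -> take RIGHT -> foxtrot
i=1: L=golf R=golf -> agree -> golf
i=2: L=charlie R=charlie -> agree -> charlie
i=3: L=india R=india -> agree -> india
i=4: L=alpha=BASE, R=echo -> take RIGHT -> echo
i=5: L=delta=BASE, R=charlie -> take RIGHT -> charlie
i=6: L=echo R=echo -> agree -> echo
i=7: BASE=echo L=delta R=golf all differ -> CONFLICT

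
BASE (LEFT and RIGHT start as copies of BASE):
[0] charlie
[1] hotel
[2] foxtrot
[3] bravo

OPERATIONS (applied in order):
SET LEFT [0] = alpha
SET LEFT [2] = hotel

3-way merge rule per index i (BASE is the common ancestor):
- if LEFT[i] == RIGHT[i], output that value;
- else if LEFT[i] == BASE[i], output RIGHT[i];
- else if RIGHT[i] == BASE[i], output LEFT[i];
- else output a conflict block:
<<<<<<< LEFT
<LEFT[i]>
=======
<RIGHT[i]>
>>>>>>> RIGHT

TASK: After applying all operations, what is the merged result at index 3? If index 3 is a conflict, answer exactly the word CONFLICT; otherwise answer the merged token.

Final LEFT:  [alpha, hotel, hotel, bravo]
Final RIGHT: [charlie, hotel, foxtrot, bravo]
i=0: L=alpha, R=charlie=BASE -> take LEFT -> alpha
i=1: L=hotel R=hotel -> agree -> hotel
i=2: L=hotel, R=foxtrot=BASE -> take LEFT -> hotel
i=3: L=bravo R=bravo -> agree -> bravo
Index 3 -> bravo

Answer: bravo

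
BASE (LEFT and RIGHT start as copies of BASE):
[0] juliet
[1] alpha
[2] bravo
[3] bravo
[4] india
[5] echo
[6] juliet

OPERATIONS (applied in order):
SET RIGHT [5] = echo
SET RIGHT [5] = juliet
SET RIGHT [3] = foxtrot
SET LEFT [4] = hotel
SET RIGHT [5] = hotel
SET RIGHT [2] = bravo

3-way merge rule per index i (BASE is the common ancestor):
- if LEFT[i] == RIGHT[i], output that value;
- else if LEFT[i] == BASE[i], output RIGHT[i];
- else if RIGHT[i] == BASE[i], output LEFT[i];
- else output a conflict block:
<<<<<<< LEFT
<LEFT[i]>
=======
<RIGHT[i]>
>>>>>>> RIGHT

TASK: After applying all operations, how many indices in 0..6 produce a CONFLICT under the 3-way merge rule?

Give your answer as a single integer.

Final LEFT:  [juliet, alpha, bravo, bravo, hotel, echo, juliet]
Final RIGHT: [juliet, alpha, bravo, foxtrot, india, hotel, juliet]
i=0: L=juliet R=juliet -> agree -> juliet
i=1: L=alpha R=alpha -> agree -> alpha
i=2: L=bravo R=bravo -> agree -> bravo
i=3: L=bravo=BASE, R=foxtrot -> take RIGHT -> foxtrot
i=4: L=hotel, R=india=BASE -> take LEFT -> hotel
i=5: L=echo=BASE, R=hotel -> take RIGHT -> hotel
i=6: L=juliet R=juliet -> agree -> juliet
Conflict count: 0

Answer: 0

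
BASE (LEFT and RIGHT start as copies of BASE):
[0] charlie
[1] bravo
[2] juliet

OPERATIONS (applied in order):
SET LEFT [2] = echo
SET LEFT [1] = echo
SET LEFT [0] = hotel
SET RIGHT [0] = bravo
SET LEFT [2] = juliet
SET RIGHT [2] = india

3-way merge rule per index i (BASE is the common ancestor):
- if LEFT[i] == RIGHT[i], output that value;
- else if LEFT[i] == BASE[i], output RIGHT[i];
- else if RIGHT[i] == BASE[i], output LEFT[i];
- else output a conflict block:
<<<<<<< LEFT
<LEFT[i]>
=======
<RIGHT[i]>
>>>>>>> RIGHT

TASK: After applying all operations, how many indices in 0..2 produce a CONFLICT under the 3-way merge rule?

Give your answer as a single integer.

Final LEFT:  [hotel, echo, juliet]
Final RIGHT: [bravo, bravo, india]
i=0: BASE=charlie L=hotel R=bravo all differ -> CONFLICT
i=1: L=echo, R=bravo=BASE -> take LEFT -> echo
i=2: L=juliet=BASE, R=india -> take RIGHT -> india
Conflict count: 1

Answer: 1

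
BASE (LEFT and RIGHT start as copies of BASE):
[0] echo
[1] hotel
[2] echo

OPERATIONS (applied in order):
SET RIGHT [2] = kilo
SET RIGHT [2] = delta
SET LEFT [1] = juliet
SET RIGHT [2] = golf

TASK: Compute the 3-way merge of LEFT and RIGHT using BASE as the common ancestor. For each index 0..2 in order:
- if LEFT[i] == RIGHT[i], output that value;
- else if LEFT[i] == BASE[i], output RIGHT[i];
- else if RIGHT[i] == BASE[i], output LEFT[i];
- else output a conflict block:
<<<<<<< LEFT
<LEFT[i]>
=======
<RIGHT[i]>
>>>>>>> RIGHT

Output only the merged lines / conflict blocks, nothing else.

Final LEFT:  [echo, juliet, echo]
Final RIGHT: [echo, hotel, golf]
i=0: L=echo R=echo -> agree -> echo
i=1: L=juliet, R=hotel=BASE -> take LEFT -> juliet
i=2: L=echo=BASE, R=golf -> take RIGHT -> golf

Answer: echo
juliet
golf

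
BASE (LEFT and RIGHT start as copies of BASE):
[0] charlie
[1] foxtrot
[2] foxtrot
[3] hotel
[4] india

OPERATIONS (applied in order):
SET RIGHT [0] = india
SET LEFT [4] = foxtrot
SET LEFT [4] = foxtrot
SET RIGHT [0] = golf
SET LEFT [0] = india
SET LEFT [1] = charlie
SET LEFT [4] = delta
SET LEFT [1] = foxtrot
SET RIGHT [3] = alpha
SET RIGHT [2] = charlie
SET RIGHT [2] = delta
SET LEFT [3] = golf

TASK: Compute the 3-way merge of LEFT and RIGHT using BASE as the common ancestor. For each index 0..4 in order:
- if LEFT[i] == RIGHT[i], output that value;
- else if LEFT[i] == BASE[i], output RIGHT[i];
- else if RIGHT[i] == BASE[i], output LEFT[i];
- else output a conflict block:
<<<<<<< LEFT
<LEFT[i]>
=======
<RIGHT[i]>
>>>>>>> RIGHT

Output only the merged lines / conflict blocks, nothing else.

Final LEFT:  [india, foxtrot, foxtrot, golf, delta]
Final RIGHT: [golf, foxtrot, delta, alpha, india]
i=0: BASE=charlie L=india R=golf all differ -> CONFLICT
i=1: L=foxtrot R=foxtrot -> agree -> foxtrot
i=2: L=foxtrot=BASE, R=delta -> take RIGHT -> delta
i=3: BASE=hotel L=golf R=alpha all differ -> CONFLICT
i=4: L=delta, R=india=BASE -> take LEFT -> delta

Answer: <<<<<<< LEFT
india
=======
golf
>>>>>>> RIGHT
foxtrot
delta
<<<<<<< LEFT
golf
=======
alpha
>>>>>>> RIGHT
delta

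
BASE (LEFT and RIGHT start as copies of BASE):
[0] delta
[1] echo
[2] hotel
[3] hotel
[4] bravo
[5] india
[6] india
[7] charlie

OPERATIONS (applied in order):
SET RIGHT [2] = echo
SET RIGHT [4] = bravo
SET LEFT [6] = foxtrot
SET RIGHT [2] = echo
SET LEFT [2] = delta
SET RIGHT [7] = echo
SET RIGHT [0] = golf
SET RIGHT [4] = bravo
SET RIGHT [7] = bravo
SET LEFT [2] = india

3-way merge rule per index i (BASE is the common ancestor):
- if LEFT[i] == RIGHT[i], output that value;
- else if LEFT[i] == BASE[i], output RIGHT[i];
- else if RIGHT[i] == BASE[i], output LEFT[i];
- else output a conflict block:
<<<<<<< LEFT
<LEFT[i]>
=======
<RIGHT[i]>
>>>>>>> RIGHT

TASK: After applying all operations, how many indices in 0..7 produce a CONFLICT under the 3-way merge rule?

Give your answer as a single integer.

Answer: 1

Derivation:
Final LEFT:  [delta, echo, india, hotel, bravo, india, foxtrot, charlie]
Final RIGHT: [golf, echo, echo, hotel, bravo, india, india, bravo]
i=0: L=delta=BASE, R=golf -> take RIGHT -> golf
i=1: L=echo R=echo -> agree -> echo
i=2: BASE=hotel L=india R=echo all differ -> CONFLICT
i=3: L=hotel R=hotel -> agree -> hotel
i=4: L=bravo R=bravo -> agree -> bravo
i=5: L=india R=india -> agree -> india
i=6: L=foxtrot, R=india=BASE -> take LEFT -> foxtrot
i=7: L=charlie=BASE, R=bravo -> take RIGHT -> bravo
Conflict count: 1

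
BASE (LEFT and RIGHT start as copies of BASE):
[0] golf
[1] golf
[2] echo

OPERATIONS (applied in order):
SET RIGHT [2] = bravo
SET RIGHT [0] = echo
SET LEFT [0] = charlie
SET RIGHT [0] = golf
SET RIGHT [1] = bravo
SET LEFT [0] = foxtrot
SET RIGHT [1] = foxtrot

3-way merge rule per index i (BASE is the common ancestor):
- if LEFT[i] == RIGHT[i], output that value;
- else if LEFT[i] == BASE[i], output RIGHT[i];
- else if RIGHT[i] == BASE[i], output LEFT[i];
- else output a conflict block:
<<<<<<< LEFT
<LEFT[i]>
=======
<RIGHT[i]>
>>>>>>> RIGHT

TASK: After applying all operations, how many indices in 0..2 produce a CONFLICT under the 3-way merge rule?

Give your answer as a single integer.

Final LEFT:  [foxtrot, golf, echo]
Final RIGHT: [golf, foxtrot, bravo]
i=0: L=foxtrot, R=golf=BASE -> take LEFT -> foxtrot
i=1: L=golf=BASE, R=foxtrot -> take RIGHT -> foxtrot
i=2: L=echo=BASE, R=bravo -> take RIGHT -> bravo
Conflict count: 0

Answer: 0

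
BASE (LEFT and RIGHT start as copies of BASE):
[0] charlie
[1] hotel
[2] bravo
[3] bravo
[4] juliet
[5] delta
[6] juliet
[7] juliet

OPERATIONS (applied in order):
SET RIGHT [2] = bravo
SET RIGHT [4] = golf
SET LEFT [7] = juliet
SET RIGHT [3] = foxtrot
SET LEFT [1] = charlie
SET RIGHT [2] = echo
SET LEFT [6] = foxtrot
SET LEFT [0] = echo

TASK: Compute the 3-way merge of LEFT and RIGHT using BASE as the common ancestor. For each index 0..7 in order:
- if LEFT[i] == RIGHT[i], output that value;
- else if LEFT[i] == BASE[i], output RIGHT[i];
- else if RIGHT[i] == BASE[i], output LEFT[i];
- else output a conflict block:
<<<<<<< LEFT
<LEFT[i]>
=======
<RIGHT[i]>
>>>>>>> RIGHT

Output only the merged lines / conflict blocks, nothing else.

Answer: echo
charlie
echo
foxtrot
golf
delta
foxtrot
juliet

Derivation:
Final LEFT:  [echo, charlie, bravo, bravo, juliet, delta, foxtrot, juliet]
Final RIGHT: [charlie, hotel, echo, foxtrot, golf, delta, juliet, juliet]
i=0: L=echo, R=charlie=BASE -> take LEFT -> echo
i=1: L=charlie, R=hotel=BASE -> take LEFT -> charlie
i=2: L=bravo=BASE, R=echo -> take RIGHT -> echo
i=3: L=bravo=BASE, R=foxtrot -> take RIGHT -> foxtrot
i=4: L=juliet=BASE, R=golf -> take RIGHT -> golf
i=5: L=delta R=delta -> agree -> delta
i=6: L=foxtrot, R=juliet=BASE -> take LEFT -> foxtrot
i=7: L=juliet R=juliet -> agree -> juliet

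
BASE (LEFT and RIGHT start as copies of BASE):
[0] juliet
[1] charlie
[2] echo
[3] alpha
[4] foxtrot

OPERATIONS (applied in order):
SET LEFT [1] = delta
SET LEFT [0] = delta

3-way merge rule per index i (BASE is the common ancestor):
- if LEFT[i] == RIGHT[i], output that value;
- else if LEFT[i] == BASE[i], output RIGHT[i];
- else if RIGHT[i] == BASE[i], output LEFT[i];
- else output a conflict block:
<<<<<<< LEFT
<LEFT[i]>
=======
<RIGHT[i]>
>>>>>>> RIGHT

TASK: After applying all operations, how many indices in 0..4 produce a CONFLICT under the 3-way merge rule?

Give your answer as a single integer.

Final LEFT:  [delta, delta, echo, alpha, foxtrot]
Final RIGHT: [juliet, charlie, echo, alpha, foxtrot]
i=0: L=delta, R=juliet=BASE -> take LEFT -> delta
i=1: L=delta, R=charlie=BASE -> take LEFT -> delta
i=2: L=echo R=echo -> agree -> echo
i=3: L=alpha R=alpha -> agree -> alpha
i=4: L=foxtrot R=foxtrot -> agree -> foxtrot
Conflict count: 0

Answer: 0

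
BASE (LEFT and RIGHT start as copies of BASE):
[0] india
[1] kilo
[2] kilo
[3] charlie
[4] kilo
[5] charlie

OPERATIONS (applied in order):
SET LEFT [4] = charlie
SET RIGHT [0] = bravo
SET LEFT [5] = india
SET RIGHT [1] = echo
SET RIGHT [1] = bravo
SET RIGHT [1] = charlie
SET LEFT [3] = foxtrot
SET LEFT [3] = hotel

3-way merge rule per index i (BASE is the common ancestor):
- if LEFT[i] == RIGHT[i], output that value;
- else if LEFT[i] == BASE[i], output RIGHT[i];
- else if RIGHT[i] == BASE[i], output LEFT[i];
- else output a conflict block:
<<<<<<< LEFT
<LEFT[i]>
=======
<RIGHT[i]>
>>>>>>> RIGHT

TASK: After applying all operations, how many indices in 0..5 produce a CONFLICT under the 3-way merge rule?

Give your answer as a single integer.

Final LEFT:  [india, kilo, kilo, hotel, charlie, india]
Final RIGHT: [bravo, charlie, kilo, charlie, kilo, charlie]
i=0: L=india=BASE, R=bravo -> take RIGHT -> bravo
i=1: L=kilo=BASE, R=charlie -> take RIGHT -> charlie
i=2: L=kilo R=kilo -> agree -> kilo
i=3: L=hotel, R=charlie=BASE -> take LEFT -> hotel
i=4: L=charlie, R=kilo=BASE -> take LEFT -> charlie
i=5: L=india, R=charlie=BASE -> take LEFT -> india
Conflict count: 0

Answer: 0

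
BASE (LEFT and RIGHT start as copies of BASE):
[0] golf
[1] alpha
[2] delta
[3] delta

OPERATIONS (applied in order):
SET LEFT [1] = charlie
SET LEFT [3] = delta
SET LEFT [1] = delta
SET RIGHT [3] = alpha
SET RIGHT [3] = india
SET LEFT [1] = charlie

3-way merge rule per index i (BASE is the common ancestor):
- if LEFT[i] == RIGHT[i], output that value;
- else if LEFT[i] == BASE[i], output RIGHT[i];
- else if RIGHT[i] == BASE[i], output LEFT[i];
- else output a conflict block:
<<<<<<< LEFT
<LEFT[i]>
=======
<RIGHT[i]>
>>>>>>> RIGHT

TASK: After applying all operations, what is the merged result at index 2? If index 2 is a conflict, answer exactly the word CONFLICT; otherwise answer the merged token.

Final LEFT:  [golf, charlie, delta, delta]
Final RIGHT: [golf, alpha, delta, india]
i=0: L=golf R=golf -> agree -> golf
i=1: L=charlie, R=alpha=BASE -> take LEFT -> charlie
i=2: L=delta R=delta -> agree -> delta
i=3: L=delta=BASE, R=india -> take RIGHT -> india
Index 2 -> delta

Answer: delta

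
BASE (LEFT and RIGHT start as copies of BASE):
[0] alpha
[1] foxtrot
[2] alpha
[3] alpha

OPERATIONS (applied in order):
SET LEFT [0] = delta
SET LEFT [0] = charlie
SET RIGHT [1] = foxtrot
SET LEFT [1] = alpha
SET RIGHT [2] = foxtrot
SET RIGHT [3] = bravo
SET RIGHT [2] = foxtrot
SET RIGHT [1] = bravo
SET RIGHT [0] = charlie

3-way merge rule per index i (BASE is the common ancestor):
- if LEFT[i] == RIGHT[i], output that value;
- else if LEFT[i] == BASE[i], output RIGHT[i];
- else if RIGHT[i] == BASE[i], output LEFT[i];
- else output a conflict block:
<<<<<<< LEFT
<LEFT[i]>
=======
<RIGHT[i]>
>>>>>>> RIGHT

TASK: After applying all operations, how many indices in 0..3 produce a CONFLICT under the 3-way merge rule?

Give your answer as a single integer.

Answer: 1

Derivation:
Final LEFT:  [charlie, alpha, alpha, alpha]
Final RIGHT: [charlie, bravo, foxtrot, bravo]
i=0: L=charlie R=charlie -> agree -> charlie
i=1: BASE=foxtrot L=alpha R=bravo all differ -> CONFLICT
i=2: L=alpha=BASE, R=foxtrot -> take RIGHT -> foxtrot
i=3: L=alpha=BASE, R=bravo -> take RIGHT -> bravo
Conflict count: 1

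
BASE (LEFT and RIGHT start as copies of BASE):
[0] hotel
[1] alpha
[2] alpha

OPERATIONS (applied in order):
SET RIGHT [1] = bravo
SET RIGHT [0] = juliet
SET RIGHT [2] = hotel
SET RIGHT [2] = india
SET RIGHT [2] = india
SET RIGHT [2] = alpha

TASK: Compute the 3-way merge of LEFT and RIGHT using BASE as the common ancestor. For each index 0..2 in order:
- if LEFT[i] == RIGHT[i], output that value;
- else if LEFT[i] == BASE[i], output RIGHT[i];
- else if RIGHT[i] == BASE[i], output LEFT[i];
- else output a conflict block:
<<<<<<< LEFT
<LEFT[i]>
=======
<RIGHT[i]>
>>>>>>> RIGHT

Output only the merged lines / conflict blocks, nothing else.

Answer: juliet
bravo
alpha

Derivation:
Final LEFT:  [hotel, alpha, alpha]
Final RIGHT: [juliet, bravo, alpha]
i=0: L=hotel=BASE, R=juliet -> take RIGHT -> juliet
i=1: L=alpha=BASE, R=bravo -> take RIGHT -> bravo
i=2: L=alpha R=alpha -> agree -> alpha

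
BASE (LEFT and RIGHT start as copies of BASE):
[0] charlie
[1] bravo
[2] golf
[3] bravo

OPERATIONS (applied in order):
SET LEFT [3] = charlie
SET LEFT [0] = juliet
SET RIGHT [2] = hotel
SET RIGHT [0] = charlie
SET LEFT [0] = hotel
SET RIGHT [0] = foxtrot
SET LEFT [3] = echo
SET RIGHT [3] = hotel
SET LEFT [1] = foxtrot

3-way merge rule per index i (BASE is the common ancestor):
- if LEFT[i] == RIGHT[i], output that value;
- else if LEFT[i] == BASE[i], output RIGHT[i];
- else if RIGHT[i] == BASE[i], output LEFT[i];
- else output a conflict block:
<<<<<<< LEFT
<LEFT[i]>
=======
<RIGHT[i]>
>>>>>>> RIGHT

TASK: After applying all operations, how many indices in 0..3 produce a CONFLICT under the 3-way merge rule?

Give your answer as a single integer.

Answer: 2

Derivation:
Final LEFT:  [hotel, foxtrot, golf, echo]
Final RIGHT: [foxtrot, bravo, hotel, hotel]
i=0: BASE=charlie L=hotel R=foxtrot all differ -> CONFLICT
i=1: L=foxtrot, R=bravo=BASE -> take LEFT -> foxtrot
i=2: L=golf=BASE, R=hotel -> take RIGHT -> hotel
i=3: BASE=bravo L=echo R=hotel all differ -> CONFLICT
Conflict count: 2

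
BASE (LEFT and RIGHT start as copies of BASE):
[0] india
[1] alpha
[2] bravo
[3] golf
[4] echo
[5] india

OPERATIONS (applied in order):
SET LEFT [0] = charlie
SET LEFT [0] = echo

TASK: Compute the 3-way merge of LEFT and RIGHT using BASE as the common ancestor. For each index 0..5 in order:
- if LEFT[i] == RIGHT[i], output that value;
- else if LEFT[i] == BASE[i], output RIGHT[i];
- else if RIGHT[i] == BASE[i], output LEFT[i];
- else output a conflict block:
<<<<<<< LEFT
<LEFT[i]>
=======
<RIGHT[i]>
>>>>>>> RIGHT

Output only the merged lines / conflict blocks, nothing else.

Final LEFT:  [echo, alpha, bravo, golf, echo, india]
Final RIGHT: [india, alpha, bravo, golf, echo, india]
i=0: L=echo, R=india=BASE -> take LEFT -> echo
i=1: L=alpha R=alpha -> agree -> alpha
i=2: L=bravo R=bravo -> agree -> bravo
i=3: L=golf R=golf -> agree -> golf
i=4: L=echo R=echo -> agree -> echo
i=5: L=india R=india -> agree -> india

Answer: echo
alpha
bravo
golf
echo
india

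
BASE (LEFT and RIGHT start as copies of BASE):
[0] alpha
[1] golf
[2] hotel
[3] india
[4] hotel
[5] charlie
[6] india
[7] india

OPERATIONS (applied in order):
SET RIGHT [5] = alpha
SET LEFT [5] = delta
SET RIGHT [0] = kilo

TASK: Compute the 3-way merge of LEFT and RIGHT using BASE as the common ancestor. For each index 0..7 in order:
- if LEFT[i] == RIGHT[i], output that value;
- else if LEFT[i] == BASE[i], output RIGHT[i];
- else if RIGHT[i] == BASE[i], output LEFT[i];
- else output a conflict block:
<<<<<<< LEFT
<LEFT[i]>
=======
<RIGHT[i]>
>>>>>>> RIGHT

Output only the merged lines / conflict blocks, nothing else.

Final LEFT:  [alpha, golf, hotel, india, hotel, delta, india, india]
Final RIGHT: [kilo, golf, hotel, india, hotel, alpha, india, india]
i=0: L=alpha=BASE, R=kilo -> take RIGHT -> kilo
i=1: L=golf R=golf -> agree -> golf
i=2: L=hotel R=hotel -> agree -> hotel
i=3: L=india R=india -> agree -> india
i=4: L=hotel R=hotel -> agree -> hotel
i=5: BASE=charlie L=delta R=alpha all differ -> CONFLICT
i=6: L=india R=india -> agree -> india
i=7: L=india R=india -> agree -> india

Answer: kilo
golf
hotel
india
hotel
<<<<<<< LEFT
delta
=======
alpha
>>>>>>> RIGHT
india
india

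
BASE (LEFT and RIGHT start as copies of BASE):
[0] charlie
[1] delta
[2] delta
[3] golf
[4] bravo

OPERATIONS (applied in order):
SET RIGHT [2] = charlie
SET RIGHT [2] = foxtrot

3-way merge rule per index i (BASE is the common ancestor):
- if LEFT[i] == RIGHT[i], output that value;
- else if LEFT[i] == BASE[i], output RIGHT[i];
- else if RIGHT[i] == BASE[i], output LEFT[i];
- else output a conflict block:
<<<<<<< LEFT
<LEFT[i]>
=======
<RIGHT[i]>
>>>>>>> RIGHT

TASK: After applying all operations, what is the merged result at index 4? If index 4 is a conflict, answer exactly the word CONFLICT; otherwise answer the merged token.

Answer: bravo

Derivation:
Final LEFT:  [charlie, delta, delta, golf, bravo]
Final RIGHT: [charlie, delta, foxtrot, golf, bravo]
i=0: L=charlie R=charlie -> agree -> charlie
i=1: L=delta R=delta -> agree -> delta
i=2: L=delta=BASE, R=foxtrot -> take RIGHT -> foxtrot
i=3: L=golf R=golf -> agree -> golf
i=4: L=bravo R=bravo -> agree -> bravo
Index 4 -> bravo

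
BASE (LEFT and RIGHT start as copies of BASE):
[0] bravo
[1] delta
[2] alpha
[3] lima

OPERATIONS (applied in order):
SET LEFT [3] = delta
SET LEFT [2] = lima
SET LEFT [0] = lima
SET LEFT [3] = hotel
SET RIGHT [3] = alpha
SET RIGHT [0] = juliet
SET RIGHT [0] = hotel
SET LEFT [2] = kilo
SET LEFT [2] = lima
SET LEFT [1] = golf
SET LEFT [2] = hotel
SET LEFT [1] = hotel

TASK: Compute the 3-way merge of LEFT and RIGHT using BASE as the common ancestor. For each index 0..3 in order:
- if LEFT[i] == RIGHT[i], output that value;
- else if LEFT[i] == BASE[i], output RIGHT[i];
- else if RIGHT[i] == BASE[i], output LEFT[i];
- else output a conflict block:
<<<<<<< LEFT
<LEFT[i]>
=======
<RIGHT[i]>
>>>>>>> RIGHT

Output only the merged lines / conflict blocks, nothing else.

Final LEFT:  [lima, hotel, hotel, hotel]
Final RIGHT: [hotel, delta, alpha, alpha]
i=0: BASE=bravo L=lima R=hotel all differ -> CONFLICT
i=1: L=hotel, R=delta=BASE -> take LEFT -> hotel
i=2: L=hotel, R=alpha=BASE -> take LEFT -> hotel
i=3: BASE=lima L=hotel R=alpha all differ -> CONFLICT

Answer: <<<<<<< LEFT
lima
=======
hotel
>>>>>>> RIGHT
hotel
hotel
<<<<<<< LEFT
hotel
=======
alpha
>>>>>>> RIGHT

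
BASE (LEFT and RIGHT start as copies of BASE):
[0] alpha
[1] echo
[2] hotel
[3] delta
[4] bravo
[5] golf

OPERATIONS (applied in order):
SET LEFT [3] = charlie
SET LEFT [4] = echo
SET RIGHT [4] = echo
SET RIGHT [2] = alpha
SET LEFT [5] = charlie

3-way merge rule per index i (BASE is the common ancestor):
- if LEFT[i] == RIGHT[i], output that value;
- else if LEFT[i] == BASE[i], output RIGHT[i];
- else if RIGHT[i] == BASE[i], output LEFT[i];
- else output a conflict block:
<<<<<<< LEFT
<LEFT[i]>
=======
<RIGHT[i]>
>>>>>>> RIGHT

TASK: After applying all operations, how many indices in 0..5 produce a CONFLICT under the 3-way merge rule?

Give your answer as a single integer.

Answer: 0

Derivation:
Final LEFT:  [alpha, echo, hotel, charlie, echo, charlie]
Final RIGHT: [alpha, echo, alpha, delta, echo, golf]
i=0: L=alpha R=alpha -> agree -> alpha
i=1: L=echo R=echo -> agree -> echo
i=2: L=hotel=BASE, R=alpha -> take RIGHT -> alpha
i=3: L=charlie, R=delta=BASE -> take LEFT -> charlie
i=4: L=echo R=echo -> agree -> echo
i=5: L=charlie, R=golf=BASE -> take LEFT -> charlie
Conflict count: 0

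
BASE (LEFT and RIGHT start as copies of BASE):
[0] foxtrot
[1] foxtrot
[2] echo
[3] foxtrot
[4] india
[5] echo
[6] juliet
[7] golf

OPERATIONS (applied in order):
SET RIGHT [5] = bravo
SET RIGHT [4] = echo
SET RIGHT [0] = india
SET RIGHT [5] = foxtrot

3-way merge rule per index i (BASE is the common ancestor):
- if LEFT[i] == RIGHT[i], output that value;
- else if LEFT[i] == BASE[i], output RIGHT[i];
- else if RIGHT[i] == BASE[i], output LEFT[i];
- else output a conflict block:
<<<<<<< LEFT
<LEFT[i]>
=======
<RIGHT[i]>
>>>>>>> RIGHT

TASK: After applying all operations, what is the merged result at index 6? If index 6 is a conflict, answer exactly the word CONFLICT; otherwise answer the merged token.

Final LEFT:  [foxtrot, foxtrot, echo, foxtrot, india, echo, juliet, golf]
Final RIGHT: [india, foxtrot, echo, foxtrot, echo, foxtrot, juliet, golf]
i=0: L=foxtrot=BASE, R=india -> take RIGHT -> india
i=1: L=foxtrot R=foxtrot -> agree -> foxtrot
i=2: L=echo R=echo -> agree -> echo
i=3: L=foxtrot R=foxtrot -> agree -> foxtrot
i=4: L=india=BASE, R=echo -> take RIGHT -> echo
i=5: L=echo=BASE, R=foxtrot -> take RIGHT -> foxtrot
i=6: L=juliet R=juliet -> agree -> juliet
i=7: L=golf R=golf -> agree -> golf
Index 6 -> juliet

Answer: juliet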